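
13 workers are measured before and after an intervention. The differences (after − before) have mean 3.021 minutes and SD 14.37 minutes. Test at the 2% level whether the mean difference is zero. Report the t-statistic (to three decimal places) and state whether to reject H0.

H0: μ_d = 0; H1: μ_d ≠ 0 (paired t-test on the differences, two-sided).
t = d̄/(s_d/√n) = 3.021/(14.37/√13) = 0.758
df = n − 1 = 12
Two-sided p-value ≈ 0.4631
Since p ≈ 0.4631 > α = 0.02, fail to reject H0; the evidence is not statistically significant.

t = 0.758; fail to reject H0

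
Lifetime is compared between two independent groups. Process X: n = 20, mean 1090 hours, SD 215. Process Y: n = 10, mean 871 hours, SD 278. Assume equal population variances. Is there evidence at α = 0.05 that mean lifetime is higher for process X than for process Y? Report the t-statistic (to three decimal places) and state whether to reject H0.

Let group 1 = process X, group 2 = process Y. H0: μ_1 = μ_2; H1: μ_1 > μ_2 (two-sample pooled-variance t-test, right-tailed).
s_p² = [(20−1)·215² + (10−1)·278²]/(20+10−2) = 56208.2
t = (1090 − 871)/√[56208.2·(1/20 + 1/10)] = 2.385
df = n₁ + n₂ − 2 = 28
p-value = P(T ≥ 2.385) ≈ 0.012
Since p ≈ 0.012 < α = 0.05, reject H0; the evidence is statistically significant.

t = 2.385; reject H0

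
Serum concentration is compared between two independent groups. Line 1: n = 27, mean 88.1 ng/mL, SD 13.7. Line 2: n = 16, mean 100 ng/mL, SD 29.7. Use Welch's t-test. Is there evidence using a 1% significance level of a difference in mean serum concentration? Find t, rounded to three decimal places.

Let group 1 = line 1, group 2 = line 2. H0: μ_1 = μ_2; H1: μ_1 ≠ μ_2 (Welch's two-sample t-test, two-sided).
t = (x̄_1 − x̄_2)/√(s_1²/n_1 + s_2²/n_2) = (88.1 − 100)/√(13.7²/27 + 29.7²/16) = -1.510
Welch–Satterthwaite df ≈ 18.85
Two-sided p-value ≈ 0.1475
Since p ≈ 0.1475 > α = 0.01, fail to reject H0; the evidence is not statistically significant.

-1.510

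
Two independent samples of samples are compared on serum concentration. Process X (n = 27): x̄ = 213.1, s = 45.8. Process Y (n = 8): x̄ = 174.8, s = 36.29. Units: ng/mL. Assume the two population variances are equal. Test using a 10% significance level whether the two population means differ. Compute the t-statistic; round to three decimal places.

Let group 1 = process X, group 2 = process Y. H0: μ_1 = μ_2; H1: μ_1 ≠ μ_2 (two-sample pooled-variance t-test, two-sided).
s_p² = [(27−1)·45.8² + (8−1)·36.29²]/(27+8−2) = 1932.04
t = (213.1 − 174.8)/√[1932.04·(1/27 + 1/8)] = 2.165
df = n₁ + n₂ − 2 = 33
Two-sided p-value ≈ 0.038
Since p ≈ 0.038 < α = 0.1, reject H0; the data support H1.

2.165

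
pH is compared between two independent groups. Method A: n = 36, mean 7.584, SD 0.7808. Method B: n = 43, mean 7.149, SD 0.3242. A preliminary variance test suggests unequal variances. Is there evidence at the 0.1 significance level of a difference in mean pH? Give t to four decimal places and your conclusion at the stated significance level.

t = 3.1248; reject H0

Let group 1 = method A, group 2 = method B. H0: μ_1 = μ_2; H1: μ_1 ≠ μ_2 (Welch's two-sample t-test, two-sided).
t = (x̄_1 − x̄_2)/√(s_1²/n_1 + s_2²/n_2) = (7.584 − 7.149)/√(0.7808²/36 + 0.3242²/43) = 3.1248
Welch–Satterthwaite df ≈ 45.05
Two-sided p-value ≈ 0.0031
Since p ≈ 0.0031 < α = 0.1, reject H0; the evidence is statistically significant.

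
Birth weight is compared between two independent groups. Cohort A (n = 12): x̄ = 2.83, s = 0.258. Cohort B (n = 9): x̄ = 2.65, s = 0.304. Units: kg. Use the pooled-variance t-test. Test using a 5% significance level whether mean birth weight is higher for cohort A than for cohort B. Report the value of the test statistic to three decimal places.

Let group 1 = cohort A, group 2 = cohort B. H0: μ_1 = μ_2; H1: μ_1 > μ_2 (two-sample pooled-variance t-test, right-tailed).
s_p² = [(12−1)·0.258² + (9−1)·0.304²]/(12+9−2) = 0.0774491
t = (2.83 − 2.65)/√[0.0774491·(1/12 + 1/9)] = 1.467
df = n₁ + n₂ − 2 = 19
p-value = P(T ≥ 1.467) ≈ 0.079
Since p ≈ 0.079 > α = 0.05, fail to reject H0; the evidence is not statistically significant.

1.467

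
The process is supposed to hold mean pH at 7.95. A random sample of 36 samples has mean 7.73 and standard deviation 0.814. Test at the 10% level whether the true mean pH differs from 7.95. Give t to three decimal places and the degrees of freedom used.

t = -1.622, df = 35

H0: μ = 7.95; H1: μ ≠ 7.95 (one-sample t-test, two-sided).
t = (x̄ − μ₀)/(s/√n) = (7.73 − 7.95)/(0.814/√36) = -1.622
df = n − 1 = 35
Two-sided p-value ≈ 0.114
Since p ≈ 0.114 > α = 0.1, fail to reject H0; the data do not provide sufficient evidence against H0.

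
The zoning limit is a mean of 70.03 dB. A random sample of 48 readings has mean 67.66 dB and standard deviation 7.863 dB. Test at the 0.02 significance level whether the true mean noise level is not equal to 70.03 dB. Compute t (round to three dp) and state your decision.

t = -2.088; fail to reject H0

H0: μ = 70.03; H1: μ ≠ 70.03 (one-sample t-test, two-sided).
t = (x̄ − μ₀)/(s/√n) = (67.66 − 70.03)/(7.863/√48) = -2.088
df = n − 1 = 47
Two-sided p-value ≈ 0.0422
Since p ≈ 0.0422 > α = 0.02, fail to reject H0; the data do not provide sufficient evidence against H0.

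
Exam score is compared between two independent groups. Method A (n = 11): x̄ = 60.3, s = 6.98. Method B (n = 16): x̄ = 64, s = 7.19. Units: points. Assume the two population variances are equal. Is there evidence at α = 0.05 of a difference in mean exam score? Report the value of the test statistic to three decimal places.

Let group 1 = method A, group 2 = method B. H0: μ_1 = μ_2; H1: μ_1 ≠ μ_2 (two-sample pooled-variance t-test, two-sided).
s_p² = [(11−1)·6.98² + (16−1)·7.19²]/(11+16−2) = 50.5058
t = (60.3 − 64)/√[50.5058·(1/11 + 1/16)] = -1.329
df = n₁ + n₂ − 2 = 25
Two-sided p-value ≈ 0.196
Since p ≈ 0.196 > α = 0.05, fail to reject H0; the evidence is not statistically significant.

-1.329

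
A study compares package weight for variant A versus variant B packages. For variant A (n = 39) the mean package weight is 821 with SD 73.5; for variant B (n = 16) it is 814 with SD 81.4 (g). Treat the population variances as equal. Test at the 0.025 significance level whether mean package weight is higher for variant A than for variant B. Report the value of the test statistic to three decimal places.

Let group 1 = variant A, group 2 = variant B. H0: μ_1 = μ_2; H1: μ_1 > μ_2 (two-sample pooled-variance t-test, right-tailed).
s_p² = [(39−1)·73.5² + (16−1)·81.4²]/(39+16−2) = 5748.58
t = (821 − 814)/√[5748.58·(1/39 + 1/16)] = 0.311
df = n₁ + n₂ − 2 = 53
p-value = P(T ≥ 0.311) ≈ 0.3785
Since p ≈ 0.3785 > α = 0.025, fail to reject H0; the data do not provide sufficient evidence against H0.

0.311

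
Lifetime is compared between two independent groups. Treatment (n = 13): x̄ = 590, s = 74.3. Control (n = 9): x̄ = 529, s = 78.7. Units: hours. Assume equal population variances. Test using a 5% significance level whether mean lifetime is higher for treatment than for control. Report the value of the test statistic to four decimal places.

1.8488

Let group 1 = treatment, group 2 = control. H0: μ_1 = μ_2; H1: μ_1 > μ_2 (two-sample pooled-variance t-test, right-tailed).
s_p² = [(13−1)·74.3² + (9−1)·78.7²]/(13+9−2) = 5789.77
t = (590 − 529)/√[5789.77·(1/13 + 1/9)] = 1.8488
df = n₁ + n₂ − 2 = 20
p-value = P(T ≥ 1.8488) ≈ 0.040
Since p ≈ 0.040 < α = 0.05, reject H0; the evidence is statistically significant.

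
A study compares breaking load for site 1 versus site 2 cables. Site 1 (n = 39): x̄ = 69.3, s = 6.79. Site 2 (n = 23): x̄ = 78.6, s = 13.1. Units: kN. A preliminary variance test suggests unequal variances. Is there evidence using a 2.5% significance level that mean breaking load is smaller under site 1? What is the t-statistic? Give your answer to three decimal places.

-3.163

Let group 1 = site 1, group 2 = site 2. H0: μ_1 = μ_2; H1: μ_1 < μ_2 (Welch's two-sample t-test, left-tailed).
t = (x̄_1 − x̄_2)/√(s_1²/n_1 + s_2²/n_2) = (69.3 − 78.6)/√(6.79²/39 + 13.1²/23) = -3.163
Welch–Satterthwaite df ≈ 29.10
p-value = P(T ≤ -3.163) ≈ 0.0018
Since p ≈ 0.0018 < α = 0.025, reject H0; the data support H1.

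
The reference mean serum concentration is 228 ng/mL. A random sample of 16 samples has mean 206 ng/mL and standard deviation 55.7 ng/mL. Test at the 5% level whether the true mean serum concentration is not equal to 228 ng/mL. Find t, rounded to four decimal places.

H0: μ = 228; H1: μ ≠ 228 (one-sample t-test, two-sided).
t = (x̄ − μ₀)/(s/√n) = (206 − 228)/(55.7/√16) = -1.5799
df = n − 1 = 15
Two-sided p-value ≈ 0.135
Since p ≈ 0.135 > α = 0.05, fail to reject H0; the evidence is not statistically significant.

-1.5799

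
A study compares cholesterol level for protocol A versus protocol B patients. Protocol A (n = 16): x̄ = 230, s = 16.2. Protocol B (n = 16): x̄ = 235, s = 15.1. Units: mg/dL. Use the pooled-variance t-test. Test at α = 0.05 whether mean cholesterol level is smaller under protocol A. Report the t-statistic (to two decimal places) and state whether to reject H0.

Let group 1 = protocol A, group 2 = protocol B. H0: μ_1 = μ_2; H1: μ_1 < μ_2 (two-sample pooled-variance t-test, left-tailed).
s_p² = [(16−1)·16.2² + (16−1)·15.1²]/(16+16−2) = 245.225
t = (230 − 235)/√[245.225·(1/16 + 1/16)] = -0.90
df = n₁ + n₂ − 2 = 30
p-value = P(T ≤ -0.90) ≈ 0.1868
Since p ≈ 0.1868 > α = 0.05, fail to reject H0; the data do not provide sufficient evidence against H0.

t = -0.90; fail to reject H0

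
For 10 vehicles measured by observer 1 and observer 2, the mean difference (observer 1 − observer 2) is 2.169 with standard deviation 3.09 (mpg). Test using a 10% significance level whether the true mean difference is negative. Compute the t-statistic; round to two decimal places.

H0: μ_d = 0; H1: μ_d < 0 (paired t-test on the differences, left-tailed).
t = d̄/(s_d/√n) = 2.169/(3.09/√10) = 2.22
df = n − 1 = 9
p-value = P(T ≤ 2.22) ≈ 0.973
Since p ≈ 0.973 > α = 0.1, fail to reject H0; the evidence is not statistically significant.

2.22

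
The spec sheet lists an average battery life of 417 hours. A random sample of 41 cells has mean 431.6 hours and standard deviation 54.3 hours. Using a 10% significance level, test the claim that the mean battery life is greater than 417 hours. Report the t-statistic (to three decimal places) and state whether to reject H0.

H0: μ = 417; H1: μ > 417 (one-sample t-test, right-tailed).
t = (x̄ − μ₀)/(s/√n) = (431.6 − 417)/(54.3/√41) = 1.722
df = n − 1 = 40
p-value = P(T ≥ 1.722) ≈ 0.0464
Since p ≈ 0.0464 < α = 0.1, reject H0; the data support H1.

t = 1.722; reject H0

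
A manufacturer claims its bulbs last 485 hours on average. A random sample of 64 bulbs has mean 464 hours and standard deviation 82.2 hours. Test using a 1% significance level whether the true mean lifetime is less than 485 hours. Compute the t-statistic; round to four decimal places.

-2.0438

H0: μ = 485; H1: μ < 485 (one-sample t-test, left-tailed).
t = (x̄ − μ₀)/(s/√n) = (464 − 485)/(82.2/√64) = -2.0438
df = n − 1 = 63
p-value = P(T ≤ -2.0438) ≈ 0.0226
Since p ≈ 0.0226 > α = 0.01, fail to reject H0; the data do not provide sufficient evidence against H0.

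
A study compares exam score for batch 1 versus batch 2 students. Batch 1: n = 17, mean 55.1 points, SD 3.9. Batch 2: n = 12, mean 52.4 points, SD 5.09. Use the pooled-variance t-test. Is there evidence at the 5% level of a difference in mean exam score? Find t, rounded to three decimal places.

Let group 1 = batch 1, group 2 = batch 2. H0: μ_1 = μ_2; H1: μ_1 ≠ μ_2 (two-sample pooled-variance t-test, two-sided).
s_p² = [(17−1)·3.9² + (12−1)·5.09²]/(17+12−2) = 19.5685
t = (55.1 − 52.4)/√[19.5685·(1/17 + 1/12)] = 1.619
df = n₁ + n₂ − 2 = 27
Two-sided p-value ≈ 0.117
Since p ≈ 0.117 > α = 0.05, fail to reject H0; the evidence is not statistically significant.

1.619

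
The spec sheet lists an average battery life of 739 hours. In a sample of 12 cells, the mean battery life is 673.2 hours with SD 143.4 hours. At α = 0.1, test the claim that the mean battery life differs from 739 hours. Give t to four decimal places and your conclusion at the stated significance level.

t = -1.5895; fail to reject H0

H0: μ = 739; H1: μ ≠ 739 (one-sample t-test, two-sided).
t = (x̄ − μ₀)/(s/√n) = (673.2 − 739)/(143.4/√12) = -1.5895
df = n − 1 = 11
Two-sided p-value ≈ 0.140
Since p ≈ 0.140 > α = 0.1, fail to reject H0; the data do not provide sufficient evidence against H0.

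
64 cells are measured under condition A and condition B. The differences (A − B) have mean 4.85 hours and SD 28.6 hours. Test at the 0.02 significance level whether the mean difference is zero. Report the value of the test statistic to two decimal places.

1.36

H0: μ_d = 0; H1: μ_d ≠ 0 (paired t-test on the differences, two-sided).
t = d̄/(s_d/√n) = 4.85/(28.6/√64) = 1.36
df = n − 1 = 63
Two-sided p-value ≈ 0.180
Since p ≈ 0.180 > α = 0.02, fail to reject H0; the data do not provide sufficient evidence against H0.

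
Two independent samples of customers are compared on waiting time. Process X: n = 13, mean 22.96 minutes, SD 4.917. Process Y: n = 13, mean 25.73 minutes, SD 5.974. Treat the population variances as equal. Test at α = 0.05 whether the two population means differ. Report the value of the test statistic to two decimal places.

-1.29

Let group 1 = process X, group 2 = process Y. H0: μ_1 = μ_2; H1: μ_1 ≠ μ_2 (two-sample pooled-variance t-test, two-sided).
s_p² = [(13−1)·4.917² + (13−1)·5.974²]/(13+13−2) = 29.9328
t = (22.96 − 25.73)/√[29.9328·(1/13 + 1/13)] = -1.29
df = n₁ + n₂ − 2 = 24
Two-sided p-value ≈ 0.209
Since p ≈ 0.209 > α = 0.05, fail to reject H0; the data do not provide sufficient evidence against H0.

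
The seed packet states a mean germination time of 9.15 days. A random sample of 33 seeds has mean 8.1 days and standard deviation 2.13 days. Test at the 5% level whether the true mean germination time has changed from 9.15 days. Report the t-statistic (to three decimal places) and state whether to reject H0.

t = -2.832; reject H0

H0: μ = 9.15; H1: μ ≠ 9.15 (one-sample t-test, two-sided).
t = (x̄ − μ₀)/(s/√n) = (8.1 − 9.15)/(2.13/√33) = -2.832
df = n − 1 = 32
Two-sided p-value ≈ 0.0079
Since p ≈ 0.0079 < α = 0.05, reject H0; the evidence is statistically significant.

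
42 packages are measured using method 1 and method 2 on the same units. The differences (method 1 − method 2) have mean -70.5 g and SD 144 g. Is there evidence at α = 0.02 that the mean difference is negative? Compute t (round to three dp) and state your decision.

H0: μ_d = 0; H1: μ_d < 0 (paired t-test on the differences, left-tailed).
t = d̄/(s_d/√n) = -70.5/(144/√42) = -3.173
df = n − 1 = 41
p-value = P(T ≤ -3.173) ≈ 0.0014
Since p ≈ 0.0014 < α = 0.02, reject H0; the data support H1.

t = -3.173; reject H0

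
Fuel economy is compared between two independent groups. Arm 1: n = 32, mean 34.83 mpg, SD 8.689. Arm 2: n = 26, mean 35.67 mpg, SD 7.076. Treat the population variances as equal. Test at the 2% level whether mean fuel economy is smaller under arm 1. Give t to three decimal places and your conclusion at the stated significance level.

t = -0.397; fail to reject H0

Let group 1 = arm 1, group 2 = arm 2. H0: μ_1 = μ_2; H1: μ_1 < μ_2 (two-sample pooled-variance t-test, left-tailed).
s_p² = [(32−1)·8.689² + (26−1)·7.076²]/(32+26−2) = 64.1465
t = (34.83 − 35.67)/√[64.1465·(1/32 + 1/26)] = -0.397
df = n₁ + n₂ − 2 = 56
p-value = P(T ≤ -0.397) ≈ 0.346
Since p ≈ 0.346 > α = 0.02, fail to reject H0; the evidence is not statistically significant.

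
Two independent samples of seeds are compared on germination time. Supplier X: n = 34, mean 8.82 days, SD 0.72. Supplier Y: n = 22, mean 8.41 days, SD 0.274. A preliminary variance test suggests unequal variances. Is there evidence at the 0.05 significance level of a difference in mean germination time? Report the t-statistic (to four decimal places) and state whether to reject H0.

Let group 1 = supplier X, group 2 = supplier Y. H0: μ_1 = μ_2; H1: μ_1 ≠ μ_2 (Welch's two-sample t-test, two-sided).
t = (x̄_1 − x̄_2)/√(s_1²/n_1 + s_2²/n_2) = (8.82 − 8.41)/√(0.72²/34 + 0.274²/22) = 3.0015
Welch–Satterthwaite df ≈ 45.82
Two-sided p-value ≈ 0.004
Since p ≈ 0.004 < α = 0.05, reject H0; the evidence is statistically significant.

t = 3.0015; reject H0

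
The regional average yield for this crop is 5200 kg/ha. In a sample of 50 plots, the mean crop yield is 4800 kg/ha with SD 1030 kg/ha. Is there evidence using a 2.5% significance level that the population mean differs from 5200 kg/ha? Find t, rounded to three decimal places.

-2.746

H0: μ = 5200; H1: μ ≠ 5200 (one-sample t-test, two-sided).
t = (x̄ − μ₀)/(s/√n) = (4800 − 5200)/(1030/√50) = -2.746
df = n − 1 = 49
Two-sided p-value ≈ 0.0084
Since p ≈ 0.0084 < α = 0.025, reject H0; the data support H1.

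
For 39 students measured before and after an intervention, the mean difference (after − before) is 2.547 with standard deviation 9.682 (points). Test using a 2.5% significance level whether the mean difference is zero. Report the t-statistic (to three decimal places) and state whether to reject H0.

H0: μ_d = 0; H1: μ_d ≠ 0 (paired t-test on the differences, two-sided).
t = d̄/(s_d/√n) = 2.547/(9.682/√39) = 1.643
df = n − 1 = 38
Two-sided p-value ≈ 0.1087
Since p ≈ 0.1087 > α = 0.025, fail to reject H0; the data do not provide sufficient evidence against H0.

t = 1.643; fail to reject H0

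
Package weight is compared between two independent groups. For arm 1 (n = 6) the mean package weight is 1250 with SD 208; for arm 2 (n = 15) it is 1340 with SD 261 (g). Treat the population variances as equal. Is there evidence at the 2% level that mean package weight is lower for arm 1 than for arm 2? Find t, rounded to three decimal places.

-0.751

Let group 1 = arm 1, group 2 = arm 2. H0: μ_1 = μ_2; H1: μ_1 < μ_2 (two-sample pooled-variance t-test, left-tailed).
s_p² = [(6−1)·208² + (15−1)·261²]/(6+15−2) = 61579.7
t = (1250 − 1340)/√[61579.7·(1/6 + 1/15)] = -0.751
df = n₁ + n₂ − 2 = 19
p-value = P(T ≤ -0.751) ≈ 0.2310
Since p ≈ 0.2310 > α = 0.02, fail to reject H0; the evidence is not statistically significant.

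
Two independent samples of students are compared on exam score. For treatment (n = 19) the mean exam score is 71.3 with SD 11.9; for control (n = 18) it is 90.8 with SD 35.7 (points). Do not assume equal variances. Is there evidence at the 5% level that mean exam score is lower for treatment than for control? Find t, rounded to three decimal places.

Let group 1 = treatment, group 2 = control. H0: μ_1 = μ_2; H1: μ_1 < μ_2 (Welch's two-sample t-test, left-tailed).
t = (x̄_1 − x̄_2)/√(s_1²/n_1 + s_2²/n_2) = (71.3 − 90.8)/√(11.9²/19 + 35.7²/18) = -2.204
Welch–Satterthwaite df ≈ 20.55
p-value = P(T ≤ -2.204) ≈ 0.020
Since p ≈ 0.020 < α = 0.05, reject H0; the data support H1.

-2.204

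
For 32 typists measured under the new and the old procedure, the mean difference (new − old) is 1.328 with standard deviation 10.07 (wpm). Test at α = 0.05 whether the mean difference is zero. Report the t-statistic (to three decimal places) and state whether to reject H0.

t = 0.746; fail to reject H0

H0: μ_d = 0; H1: μ_d ≠ 0 (paired t-test on the differences, two-sided).
t = d̄/(s_d/√n) = 1.328/(10.07/√32) = 0.746
df = n − 1 = 31
Two-sided p-value ≈ 0.461
Since p ≈ 0.461 > α = 0.05, fail to reject H0; the evidence is not statistically significant.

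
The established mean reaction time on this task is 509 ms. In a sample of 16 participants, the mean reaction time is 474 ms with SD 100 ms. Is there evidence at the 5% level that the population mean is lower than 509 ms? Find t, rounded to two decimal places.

H0: μ = 509; H1: μ < 509 (one-sample t-test, left-tailed).
t = (x̄ − μ₀)/(s/√n) = (474 − 509)/(100/√16) = -1.40
df = n − 1 = 15
p-value = P(T ≤ -1.40) ≈ 0.091
Since p ≈ 0.091 > α = 0.05, fail to reject H0; the evidence is not statistically significant.

-1.40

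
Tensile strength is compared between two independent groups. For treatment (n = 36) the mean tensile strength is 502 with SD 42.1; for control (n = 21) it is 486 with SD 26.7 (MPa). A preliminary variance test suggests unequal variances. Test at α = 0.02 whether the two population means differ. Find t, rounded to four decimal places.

1.7543

Let group 1 = treatment, group 2 = control. H0: μ_1 = μ_2; H1: μ_1 ≠ μ_2 (Welch's two-sample t-test, two-sided).
t = (x̄_1 − x̄_2)/√(s_1²/n_1 + s_2²/n_2) = (502 − 486)/√(42.1²/36 + 26.7²/21) = 1.7543
Welch–Satterthwaite df ≈ 54.53
Two-sided p-value ≈ 0.085
Since p ≈ 0.085 > α = 0.02, fail to reject H0; the evidence is not statistically significant.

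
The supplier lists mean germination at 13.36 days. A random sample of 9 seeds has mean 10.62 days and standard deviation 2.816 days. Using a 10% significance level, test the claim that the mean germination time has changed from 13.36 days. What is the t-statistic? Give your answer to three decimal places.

-2.919

H0: μ = 13.36; H1: μ ≠ 13.36 (one-sample t-test, two-sided).
t = (x̄ − μ₀)/(s/√n) = (10.62 − 13.36)/(2.816/√9) = -2.919
df = n − 1 = 8
Two-sided p-value ≈ 0.019
Since p ≈ 0.019 < α = 0.1, reject H0; the evidence is statistically significant.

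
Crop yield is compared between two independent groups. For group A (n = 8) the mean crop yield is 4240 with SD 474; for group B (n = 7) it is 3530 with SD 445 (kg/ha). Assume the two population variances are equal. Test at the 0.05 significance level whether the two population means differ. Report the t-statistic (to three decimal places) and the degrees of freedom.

t = 2.977, df = 13

Let group 1 = group A, group 2 = group B. H0: μ_1 = μ_2; H1: μ_1 ≠ μ_2 (two-sample pooled-variance t-test, two-sided).
s_p² = [(8−1)·474² + (7−1)·445²]/(8+7−2) = 212376
t = (4240 − 3530)/√[212376·(1/8 + 1/7)] = 2.977
df = n₁ + n₂ − 2 = 13
Two-sided p-value ≈ 0.0107
Since p ≈ 0.0107 < α = 0.05, reject H0; the evidence is statistically significant.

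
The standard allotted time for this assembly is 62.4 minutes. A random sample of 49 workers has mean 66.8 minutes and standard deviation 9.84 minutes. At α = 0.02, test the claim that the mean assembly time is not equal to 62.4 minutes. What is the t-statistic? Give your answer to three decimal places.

3.130

H0: μ = 62.4; H1: μ ≠ 62.4 (one-sample t-test, two-sided).
t = (x̄ − μ₀)/(s/√n) = (66.8 − 62.4)/(9.84/√49) = 3.130
df = n − 1 = 48
Two-sided p-value ≈ 0.0030
Since p ≈ 0.0030 < α = 0.02, reject H0; the data support H1.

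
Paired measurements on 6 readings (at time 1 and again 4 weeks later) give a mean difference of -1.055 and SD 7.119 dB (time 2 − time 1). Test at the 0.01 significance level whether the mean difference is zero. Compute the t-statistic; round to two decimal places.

H0: μ_d = 0; H1: μ_d ≠ 0 (paired t-test on the differences, two-sided).
t = d̄/(s_d/√n) = -1.055/(7.119/√6) = -0.36
df = n − 1 = 5
Two-sided p-value ≈ 0.731
Since p ≈ 0.731 > α = 0.01, fail to reject H0; the evidence is not statistically significant.

-0.36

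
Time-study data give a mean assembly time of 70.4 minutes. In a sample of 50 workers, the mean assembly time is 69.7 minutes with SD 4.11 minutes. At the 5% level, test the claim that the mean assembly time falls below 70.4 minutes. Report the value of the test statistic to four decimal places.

H0: μ = 70.4; H1: μ < 70.4 (one-sample t-test, left-tailed).
t = (x̄ − μ₀)/(s/√n) = (69.7 − 70.4)/(4.11/√50) = -1.2043
df = n − 1 = 49
p-value = P(T ≤ -1.2043) ≈ 0.117
Since p ≈ 0.117 > α = 0.05, fail to reject H0; the evidence is not statistically significant.

-1.2043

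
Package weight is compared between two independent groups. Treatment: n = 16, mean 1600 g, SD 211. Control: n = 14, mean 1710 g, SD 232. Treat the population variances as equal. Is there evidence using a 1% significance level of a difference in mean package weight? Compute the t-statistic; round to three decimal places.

Let group 1 = treatment, group 2 = control. H0: μ_1 = μ_2; H1: μ_1 ≠ μ_2 (two-sample pooled-variance t-test, two-sided).
s_p² = [(16−1)·211² + (14−1)·232²]/(16+14−2) = 48840.2
t = (1600 − 1710)/√[48840.2·(1/16 + 1/14)] = -1.360
df = n₁ + n₂ − 2 = 28
Two-sided p-value ≈ 0.1847
Since p ≈ 0.1847 > α = 0.01, fail to reject H0; the data do not provide sufficient evidence against H0.

-1.360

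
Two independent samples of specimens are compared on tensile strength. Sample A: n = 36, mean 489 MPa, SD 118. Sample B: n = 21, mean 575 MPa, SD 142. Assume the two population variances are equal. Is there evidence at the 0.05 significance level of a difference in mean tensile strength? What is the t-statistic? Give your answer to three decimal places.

Let group 1 = sample A, group 2 = sample B. H0: μ_1 = μ_2; H1: μ_1 ≠ μ_2 (two-sample pooled-variance t-test, two-sided).
s_p² = [(36−1)·118² + (21−1)·142²]/(36+21−2) = 16193.1
t = (489 − 575)/√[16193.1·(1/36 + 1/21)] = -2.461
df = n₁ + n₂ − 2 = 55
Two-sided p-value ≈ 0.017
Since p ≈ 0.017 < α = 0.05, reject H0; the evidence is statistically significant.

-2.461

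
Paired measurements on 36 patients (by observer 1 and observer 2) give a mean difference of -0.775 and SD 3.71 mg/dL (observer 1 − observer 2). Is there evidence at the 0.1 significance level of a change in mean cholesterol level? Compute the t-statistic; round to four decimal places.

H0: μ_d = 0; H1: μ_d ≠ 0 (paired t-test on the differences, two-sided).
t = d̄/(s_d/√n) = -0.775/(3.71/√36) = -1.2534
df = n − 1 = 35
Two-sided p-value ≈ 0.2184
Since p ≈ 0.2184 > α = 0.1, fail to reject H0; the evidence is not statistically significant.

-1.2534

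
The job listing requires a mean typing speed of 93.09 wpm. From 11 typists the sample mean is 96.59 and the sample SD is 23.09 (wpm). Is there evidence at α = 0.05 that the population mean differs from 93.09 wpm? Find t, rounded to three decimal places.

H0: μ = 93.09; H1: μ ≠ 93.09 (one-sample t-test, two-sided).
t = (x̄ − μ₀)/(s/√n) = (96.59 − 93.09)/(23.09/√11) = 0.503
df = n − 1 = 10
Two-sided p-value ≈ 0.626
Since p ≈ 0.626 > α = 0.05, fail to reject H0; the data do not provide sufficient evidence against H0.

0.503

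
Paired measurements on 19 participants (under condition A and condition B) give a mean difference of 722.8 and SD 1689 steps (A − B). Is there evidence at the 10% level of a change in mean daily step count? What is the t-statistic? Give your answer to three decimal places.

1.865

H0: μ_d = 0; H1: μ_d ≠ 0 (paired t-test on the differences, two-sided).
t = d̄/(s_d/√n) = 722.8/(1689/√19) = 1.865
df = n − 1 = 18
Two-sided p-value ≈ 0.079
Since p ≈ 0.079 < α = 0.1, reject H0; the data support H1.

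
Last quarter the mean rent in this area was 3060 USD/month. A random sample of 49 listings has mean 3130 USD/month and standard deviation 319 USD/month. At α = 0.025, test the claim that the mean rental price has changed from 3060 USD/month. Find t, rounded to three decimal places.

1.536

H0: μ = 3060; H1: μ ≠ 3060 (one-sample t-test, two-sided).
t = (x̄ − μ₀)/(s/√n) = (3130 − 3060)/(319/√49) = 1.536
df = n − 1 = 48
Two-sided p-value ≈ 0.131
Since p ≈ 0.131 > α = 0.025, fail to reject H0; the evidence is not statistically significant.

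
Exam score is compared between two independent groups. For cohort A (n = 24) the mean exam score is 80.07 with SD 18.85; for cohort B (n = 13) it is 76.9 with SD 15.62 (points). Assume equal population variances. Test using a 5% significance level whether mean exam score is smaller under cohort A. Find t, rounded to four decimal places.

Let group 1 = cohort A, group 2 = cohort B. H0: μ_1 = μ_2; H1: μ_1 < μ_2 (two-sample pooled-variance t-test, left-tailed).
s_p² = [(24−1)·18.85² + (13−1)·15.62²]/(24+13−2) = 317.149
t = (80.07 − 76.9)/√[317.149·(1/24 + 1/13)] = 0.5169
df = n₁ + n₂ − 2 = 35
p-value = P(T ≤ 0.5169) ≈ 0.6958
Since p ≈ 0.6958 > α = 0.05, fail to reject H0; the evidence is not statistically significant.

0.5169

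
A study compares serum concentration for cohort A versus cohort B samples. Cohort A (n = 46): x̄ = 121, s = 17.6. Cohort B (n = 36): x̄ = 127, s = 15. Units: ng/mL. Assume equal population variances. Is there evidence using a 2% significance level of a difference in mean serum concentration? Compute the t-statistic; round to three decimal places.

Let group 1 = cohort A, group 2 = cohort B. H0: μ_1 = μ_2; H1: μ_1 ≠ μ_2 (two-sample pooled-variance t-test, two-sided).
s_p² = [(46−1)·17.6² + (36−1)·15²]/(46+36−2) = 272.678
t = (121 − 127)/√[272.678·(1/46 + 1/36)] = -1.633
df = n₁ + n₂ − 2 = 80
Two-sided p-value ≈ 0.106
Since p ≈ 0.106 > α = 0.02, fail to reject H0; the evidence is not statistically significant.

-1.633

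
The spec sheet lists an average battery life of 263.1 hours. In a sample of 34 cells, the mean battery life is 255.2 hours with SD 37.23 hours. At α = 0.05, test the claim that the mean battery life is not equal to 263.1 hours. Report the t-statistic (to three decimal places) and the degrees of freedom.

t = -1.237, df = 33

H0: μ = 263.1; H1: μ ≠ 263.1 (one-sample t-test, two-sided).
t = (x̄ − μ₀)/(s/√n) = (255.2 − 263.1)/(37.23/√34) = -1.237
df = n − 1 = 33
Two-sided p-value ≈ 0.2247
Since p ≈ 0.2247 > α = 0.05, fail to reject H0; the data do not provide sufficient evidence against H0.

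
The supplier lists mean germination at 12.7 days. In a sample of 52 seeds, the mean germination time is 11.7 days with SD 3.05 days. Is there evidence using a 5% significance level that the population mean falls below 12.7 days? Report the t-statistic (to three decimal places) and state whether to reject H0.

t = -2.364; reject H0

H0: μ = 12.7; H1: μ < 12.7 (one-sample t-test, left-tailed).
t = (x̄ − μ₀)/(s/√n) = (11.7 − 12.7)/(3.05/√52) = -2.364
df = n − 1 = 51
p-value = P(T ≤ -2.364) ≈ 0.0110
Since p ≈ 0.0110 < α = 0.05, reject H0; the data support H1.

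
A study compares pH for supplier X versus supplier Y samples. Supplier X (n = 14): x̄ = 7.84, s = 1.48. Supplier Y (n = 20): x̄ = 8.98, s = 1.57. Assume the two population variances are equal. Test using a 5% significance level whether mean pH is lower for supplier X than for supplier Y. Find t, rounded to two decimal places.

Let group 1 = supplier X, group 2 = supplier Y. H0: μ_1 = μ_2; H1: μ_1 < μ_2 (two-sample pooled-variance t-test, left-tailed).
s_p² = [(14−1)·1.48² + (20−1)·1.57²]/(14+20−2) = 2.35338
t = (7.84 − 8.98)/√[2.35338·(1/14 + 1/20)] = -2.13
df = n₁ + n₂ − 2 = 32
p-value = P(T ≤ -2.13) ≈ 0.020
Since p ≈ 0.020 < α = 0.05, reject H0; the data support H1.

-2.13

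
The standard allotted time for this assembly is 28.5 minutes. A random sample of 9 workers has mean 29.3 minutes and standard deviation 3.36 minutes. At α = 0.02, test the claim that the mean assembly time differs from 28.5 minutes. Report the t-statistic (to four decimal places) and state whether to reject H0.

H0: μ = 28.5; H1: μ ≠ 28.5 (one-sample t-test, two-sided).
t = (x̄ − μ₀)/(s/√n) = (29.3 − 28.5)/(3.36/√9) = 0.7143
df = n − 1 = 8
Two-sided p-value ≈ 0.495
Since p ≈ 0.495 > α = 0.02, fail to reject H0; the data do not provide sufficient evidence against H0.

t = 0.7143; fail to reject H0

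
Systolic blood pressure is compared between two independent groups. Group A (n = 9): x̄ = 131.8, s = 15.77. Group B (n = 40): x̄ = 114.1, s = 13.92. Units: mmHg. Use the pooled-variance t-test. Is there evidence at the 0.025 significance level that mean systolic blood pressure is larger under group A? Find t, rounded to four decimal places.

3.3663

Let group 1 = group A, group 2 = group B. H0: μ_1 = μ_2; H1: μ_1 > μ_2 (two-sample pooled-variance t-test, right-tailed).
s_p² = [(9−1)·15.77² + (40−1)·13.92²]/(9+40−2) = 203.116
t = (131.8 − 114.1)/√[203.116·(1/9 + 1/40)] = 3.3663
df = n₁ + n₂ − 2 = 47
p-value = P(T ≥ 3.3663) ≈ 0.001
Since p ≈ 0.001 < α = 0.025, reject H0; the evidence is statistically significant.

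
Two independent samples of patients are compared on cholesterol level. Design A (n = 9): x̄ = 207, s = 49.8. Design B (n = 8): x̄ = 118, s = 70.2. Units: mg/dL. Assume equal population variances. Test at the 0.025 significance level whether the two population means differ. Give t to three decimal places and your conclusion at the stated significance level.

t = 3.043; reject H0

Let group 1 = design A, group 2 = design B. H0: μ_1 = μ_2; H1: μ_1 ≠ μ_2 (two-sample pooled-variance t-test, two-sided).
s_p² = [(9−1)·49.8² + (8−1)·70.2²]/(9+8−2) = 3622.44
t = (207 − 118)/√[3622.44·(1/9 + 1/8)] = 3.043
df = n₁ + n₂ − 2 = 15
Two-sided p-value ≈ 0.008
Since p ≈ 0.008 < α = 0.025, reject H0; the evidence is statistically significant.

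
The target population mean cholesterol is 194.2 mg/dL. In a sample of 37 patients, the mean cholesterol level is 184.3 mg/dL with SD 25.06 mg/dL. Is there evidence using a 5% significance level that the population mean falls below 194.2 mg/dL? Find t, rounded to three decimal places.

H0: μ = 194.2; H1: μ < 194.2 (one-sample t-test, left-tailed).
t = (x̄ − μ₀)/(s/√n) = (184.3 − 194.2)/(25.06/√37) = -2.403
df = n − 1 = 36
p-value = P(T ≤ -2.403) ≈ 0.011
Since p ≈ 0.011 < α = 0.05, reject H0; the evidence is statistically significant.

-2.403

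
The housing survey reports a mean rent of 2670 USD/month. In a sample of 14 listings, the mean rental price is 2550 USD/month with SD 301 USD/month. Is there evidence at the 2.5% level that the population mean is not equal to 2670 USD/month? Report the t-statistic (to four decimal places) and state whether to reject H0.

H0: μ = 2670; H1: μ ≠ 2670 (one-sample t-test, two-sided).
t = (x̄ − μ₀)/(s/√n) = (2550 − 2670)/(301/√14) = -1.4917
df = n − 1 = 13
Two-sided p-value ≈ 0.160
Since p ≈ 0.160 > α = 0.025, fail to reject H0; the evidence is not statistically significant.

t = -1.4917; fail to reject H0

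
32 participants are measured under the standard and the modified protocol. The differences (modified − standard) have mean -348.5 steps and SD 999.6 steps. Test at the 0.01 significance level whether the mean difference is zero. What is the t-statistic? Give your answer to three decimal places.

-1.972

H0: μ_d = 0; H1: μ_d ≠ 0 (paired t-test on the differences, two-sided).
t = d̄/(s_d/√n) = -348.5/(999.6/√32) = -1.972
df = n − 1 = 31
Two-sided p-value ≈ 0.0576
Since p ≈ 0.0576 > α = 0.01, fail to reject H0; the data do not provide sufficient evidence against H0.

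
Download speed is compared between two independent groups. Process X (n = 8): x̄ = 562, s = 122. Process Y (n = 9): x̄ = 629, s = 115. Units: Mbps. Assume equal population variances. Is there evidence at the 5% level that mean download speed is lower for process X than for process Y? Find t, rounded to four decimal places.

-1.1654

Let group 1 = process X, group 2 = process Y. H0: μ_1 = μ_2; H1: μ_1 < μ_2 (two-sample pooled-variance t-test, left-tailed).
s_p² = [(8−1)·122² + (9−1)·115²]/(8+9−2) = 13999.2
t = (562 − 629)/√[13999.2·(1/8 + 1/9)] = -1.1654
df = n₁ + n₂ − 2 = 15
p-value = P(T ≤ -1.1654) ≈ 0.131
Since p ≈ 0.131 > α = 0.05, fail to reject H0; the evidence is not statistically significant.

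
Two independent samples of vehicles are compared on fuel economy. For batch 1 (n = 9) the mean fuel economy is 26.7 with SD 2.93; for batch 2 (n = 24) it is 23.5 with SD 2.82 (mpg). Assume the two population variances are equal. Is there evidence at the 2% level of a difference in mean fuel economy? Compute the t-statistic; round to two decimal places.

Let group 1 = batch 1, group 2 = batch 2. H0: μ_1 = μ_2; H1: μ_1 ≠ μ_2 (two-sample pooled-variance t-test, two-sided).
s_p² = [(9−1)·2.93² + (24−1)·2.82²]/(9+24−2) = 8.11563
t = (26.7 − 23.5)/√[8.11563·(1/9 + 1/24)] = 2.87
df = n₁ + n₂ − 2 = 31
Two-sided p-value ≈ 0.007
Since p ≈ 0.007 < α = 0.02, reject H0; the evidence is statistically significant.

2.87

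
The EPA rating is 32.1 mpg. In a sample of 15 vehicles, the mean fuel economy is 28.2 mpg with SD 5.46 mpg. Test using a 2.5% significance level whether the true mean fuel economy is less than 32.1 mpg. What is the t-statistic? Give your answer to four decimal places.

-2.7664

H0: μ = 32.1; H1: μ < 32.1 (one-sample t-test, left-tailed).
t = (x̄ − μ₀)/(s/√n) = (28.2 − 32.1)/(5.46/√15) = -2.7664
df = n − 1 = 14
p-value = P(T ≤ -2.7664) ≈ 0.008
Since p ≈ 0.008 < α = 0.025, reject H0; the data support H1.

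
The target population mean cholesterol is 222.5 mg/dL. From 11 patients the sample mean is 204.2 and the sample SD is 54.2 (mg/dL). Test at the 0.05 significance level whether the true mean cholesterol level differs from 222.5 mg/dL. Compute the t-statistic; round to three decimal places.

-1.120

H0: μ = 222.5; H1: μ ≠ 222.5 (one-sample t-test, two-sided).
t = (x̄ − μ₀)/(s/√n) = (204.2 − 222.5)/(54.2/√11) = -1.120
df = n − 1 = 10
Two-sided p-value ≈ 0.2890
Since p ≈ 0.2890 > α = 0.05, fail to reject H0; the data do not provide sufficient evidence against H0.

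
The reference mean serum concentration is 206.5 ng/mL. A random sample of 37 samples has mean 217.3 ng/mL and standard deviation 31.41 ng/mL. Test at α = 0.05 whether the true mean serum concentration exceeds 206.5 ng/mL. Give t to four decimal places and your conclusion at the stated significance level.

H0: μ = 206.5; H1: μ > 206.5 (one-sample t-test, right-tailed).
t = (x̄ − μ₀)/(s/√n) = (217.3 − 206.5)/(31.41/√37) = 2.0915
df = n − 1 = 36
p-value = P(T ≥ 2.0915) ≈ 0.022
Since p ≈ 0.022 < α = 0.05, reject H0; the data support H1.

t = 2.0915; reject H0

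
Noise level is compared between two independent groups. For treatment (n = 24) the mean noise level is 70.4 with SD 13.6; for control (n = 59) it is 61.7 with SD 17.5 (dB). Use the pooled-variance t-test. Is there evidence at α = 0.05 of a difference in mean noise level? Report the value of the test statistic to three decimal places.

2.180

Let group 1 = treatment, group 2 = control. H0: μ_1 = μ_2; H1: μ_1 ≠ μ_2 (two-sample pooled-variance t-test, two-sided).
s_p² = [(24−1)·13.6² + (59−1)·17.5²]/(24+59−2) = 271.81
t = (70.4 − 61.7)/√[271.81·(1/24 + 1/59)] = 2.180
df = n₁ + n₂ − 2 = 81
Two-sided p-value ≈ 0.032
Since p ≈ 0.032 < α = 0.05, reject H0; the data support H1.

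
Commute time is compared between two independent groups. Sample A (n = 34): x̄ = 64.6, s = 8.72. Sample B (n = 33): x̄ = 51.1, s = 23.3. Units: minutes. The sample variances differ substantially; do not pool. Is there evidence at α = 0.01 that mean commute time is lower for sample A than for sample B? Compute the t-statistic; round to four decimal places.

3.1229

Let group 1 = sample A, group 2 = sample B. H0: μ_1 = μ_2; H1: μ_1 < μ_2 (Welch's two-sample t-test, left-tailed).
t = (x̄_1 − x̄_2)/√(s_1²/n_1 + s_2²/n_2) = (64.6 − 51.1)/√(8.72²/34 + 23.3²/33) = 3.1229
Welch–Satterthwaite df ≈ 40.56
p-value = P(T ≤ 3.1229) ≈ 0.998
Since p ≈ 0.998 > α = 0.01, fail to reject H0; the data do not provide sufficient evidence against H0.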